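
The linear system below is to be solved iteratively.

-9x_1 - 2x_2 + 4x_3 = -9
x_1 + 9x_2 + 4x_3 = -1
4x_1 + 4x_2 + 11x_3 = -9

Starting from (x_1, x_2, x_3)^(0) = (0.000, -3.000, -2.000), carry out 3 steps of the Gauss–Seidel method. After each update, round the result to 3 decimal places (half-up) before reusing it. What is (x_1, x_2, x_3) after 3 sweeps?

Iteration 1:
  x_1 = (-9 - (-2)·-3.000 - (4)·-2.000) / (-9) = 0.778
  x_2 = (-1 - (1)·0.778 - (4)·-2.000) / (9) = 0.691
  x_3 = (-9 - (4)·0.778 - (4)·0.691) / (11) = -1.352
Iteration 2:
  x_1 = (-9 - (-2)·0.691 - (4)·-1.352) / (-9) = 0.246
  x_2 = (-1 - (1)·0.246 - (4)·-1.352) / (9) = 0.462
  x_3 = (-9 - (4)·0.246 - (4)·0.462) / (11) = -1.076
Iteration 3:
  x_1 = (-9 - (-2)·0.462 - (4)·-1.076) / (-9) = 0.419
  x_2 = (-1 - (1)·0.419 - (4)·-1.076) / (9) = 0.321
  x_3 = (-9 - (4)·0.419 - (4)·0.321) / (11) = -1.087

(0.419, 0.321, -1.087)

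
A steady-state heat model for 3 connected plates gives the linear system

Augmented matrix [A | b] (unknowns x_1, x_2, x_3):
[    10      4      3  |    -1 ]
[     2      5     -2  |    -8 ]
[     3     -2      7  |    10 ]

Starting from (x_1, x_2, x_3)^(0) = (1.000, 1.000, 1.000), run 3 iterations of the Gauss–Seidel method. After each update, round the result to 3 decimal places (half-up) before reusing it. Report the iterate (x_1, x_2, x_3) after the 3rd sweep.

(-0.113, -1.052, 1.176)

Iteration 1:
  x_1 = (-1 - (4)·1.000 - (3)·1.000) / (10) = -0.800
  x_2 = (-8 - (2)·-0.800 - (-2)·1.000) / (5) = -0.880
  x_3 = (10 - (3)·-0.800 - (-2)·-0.880) / (7) = 1.520
Iteration 2:
  x_1 = (-1 - (4)·-0.880 - (3)·1.520) / (10) = -0.204
  x_2 = (-8 - (2)·-0.204 - (-2)·1.520) / (5) = -0.910
  x_3 = (10 - (3)·-0.204 - (-2)·-0.910) / (7) = 1.256
Iteration 3:
  x_1 = (-1 - (4)·-0.910 - (3)·1.256) / (10) = -0.113
  x_2 = (-8 - (2)·-0.113 - (-2)·1.256) / (5) = -1.052
  x_3 = (10 - (3)·-0.113 - (-2)·-1.052) / (7) = 1.176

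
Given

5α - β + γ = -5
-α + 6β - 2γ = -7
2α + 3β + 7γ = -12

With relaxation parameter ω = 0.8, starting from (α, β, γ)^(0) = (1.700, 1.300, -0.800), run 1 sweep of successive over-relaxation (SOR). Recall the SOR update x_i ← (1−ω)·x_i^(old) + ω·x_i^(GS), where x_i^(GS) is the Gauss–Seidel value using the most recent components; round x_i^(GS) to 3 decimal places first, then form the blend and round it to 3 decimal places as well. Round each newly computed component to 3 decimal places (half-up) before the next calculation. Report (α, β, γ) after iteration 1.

(-0.124, -0.903, -1.194)

Iteration 1:
  α: GS value = (-5 - (-1)·1.300 - (1)·-0.800) / (5) = -0.580;  α ← (1−ω)·1.700 + ω·-0.580 = -0.124
  β: GS value = (-7 - (-1)·-0.124 - (-2)·-0.800) / (6) = -1.454;  β ← (1−ω)·1.300 + ω·-1.454 = -0.903
  γ: GS value = (-12 - (2)·-0.124 - (3)·-0.903) / (7) = -1.292;  γ ← (1−ω)·-0.800 + ω·-1.292 = -1.194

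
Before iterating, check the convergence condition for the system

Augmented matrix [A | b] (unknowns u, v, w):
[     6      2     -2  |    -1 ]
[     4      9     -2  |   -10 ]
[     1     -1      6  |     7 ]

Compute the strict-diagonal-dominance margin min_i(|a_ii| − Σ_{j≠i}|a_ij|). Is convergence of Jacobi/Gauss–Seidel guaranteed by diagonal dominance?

2

row 1: |6| − (2+2) = 2
row 2: |9| − (4+2) = 3
row 3: |6| − (1+1) = 4
minimum over rows = 2 → strictly diagonally dominant (convergence guaranteed)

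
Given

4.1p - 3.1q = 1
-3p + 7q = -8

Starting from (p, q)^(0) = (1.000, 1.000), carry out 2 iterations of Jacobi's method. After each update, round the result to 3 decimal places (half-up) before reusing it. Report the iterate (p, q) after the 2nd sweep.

(-0.296, -0.714)

Iteration 1:
  p = (1 - (-3.1)·1.000) / (4.1) = 1.000
  q = (-8 - (-3)·1.000) / (7) = -0.714
Iteration 2:
  p = (1 - (-3.1)·-0.714) / (4.1) = -0.296
  q = (-8 - (-3)·1.000) / (7) = -0.714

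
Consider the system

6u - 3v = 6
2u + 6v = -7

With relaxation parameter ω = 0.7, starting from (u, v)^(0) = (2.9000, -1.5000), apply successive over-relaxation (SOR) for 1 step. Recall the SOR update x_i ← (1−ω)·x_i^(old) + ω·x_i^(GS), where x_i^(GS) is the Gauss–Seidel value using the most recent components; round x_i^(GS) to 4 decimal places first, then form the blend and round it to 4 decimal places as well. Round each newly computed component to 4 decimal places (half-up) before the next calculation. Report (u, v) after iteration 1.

Iteration 1:
  u: GS value = (6 - (-3)·-1.5000) / (6) = 0.2500;  u ← (1−ω)·2.9000 + ω·0.2500 = 1.0450
  v: GS value = (-7 - (2)·1.0450) / (6) = -1.5150;  v ← (1−ω)·-1.5000 + ω·-1.5150 = -1.5105

(1.0450, -1.5105)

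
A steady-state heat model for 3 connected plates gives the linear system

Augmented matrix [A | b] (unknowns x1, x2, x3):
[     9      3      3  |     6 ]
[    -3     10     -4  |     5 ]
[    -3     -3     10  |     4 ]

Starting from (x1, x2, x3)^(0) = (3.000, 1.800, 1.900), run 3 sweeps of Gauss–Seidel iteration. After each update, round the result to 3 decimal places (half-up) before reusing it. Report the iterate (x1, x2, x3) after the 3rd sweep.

Iteration 1:
  x1 = (6 - (3)·1.800 - (3)·1.900) / (9) = -0.567
  x2 = (5 - (-3)·-0.567 - (-4)·1.900) / (10) = 1.090
  x3 = (4 - (-3)·-0.567 - (-3)·1.090) / (10) = 0.557
Iteration 2:
  x1 = (6 - (3)·1.090 - (3)·0.557) / (9) = 0.118
  x2 = (5 - (-3)·0.118 - (-4)·0.557) / (10) = 0.758
  x3 = (4 - (-3)·0.118 - (-3)·0.758) / (10) = 0.663
Iteration 3:
  x1 = (6 - (3)·0.758 - (3)·0.663) / (9) = 0.193
  x2 = (5 - (-3)·0.193 - (-4)·0.663) / (10) = 0.823
  x3 = (4 - (-3)·0.193 - (-3)·0.823) / (10) = 0.705

(0.193, 0.823, 0.705)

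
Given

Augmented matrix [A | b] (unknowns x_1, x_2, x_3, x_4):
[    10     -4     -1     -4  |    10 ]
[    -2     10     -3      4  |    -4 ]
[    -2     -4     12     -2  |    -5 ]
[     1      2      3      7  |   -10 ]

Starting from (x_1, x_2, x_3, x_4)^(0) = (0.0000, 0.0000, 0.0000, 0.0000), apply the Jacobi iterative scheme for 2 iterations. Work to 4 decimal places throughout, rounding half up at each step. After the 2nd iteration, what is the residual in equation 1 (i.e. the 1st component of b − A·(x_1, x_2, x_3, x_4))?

2.9808

Iteration 1:
  x_1 = (10 - (-4)·0.0000 - (-1)·0.0000 - (-4)·0.0000) / (10) = 1.0000
  x_2 = (-4 - (-2)·0.0000 - (-3)·0.0000 - (4)·0.0000) / (10) = -0.4000
  x_3 = (-5 - (-2)·0.0000 - (-4)·0.0000 - (-2)·0.0000) / (12) = -0.4167
  x_4 = (-10 - (1)·0.0000 - (2)·0.0000 - (3)·0.0000) / (7) = -1.4286
Iteration 2:
  x_1 = (10 - (-4)·-0.4000 - (-1)·-0.4167 - (-4)·-1.4286) / (10) = 0.2269
  x_2 = (-4 - (-2)·1.0000 - (-3)·-0.4167 - (4)·-1.4286) / (10) = 0.2464
  x_3 = (-5 - (-2)·1.0000 - (-4)·-0.4000 - (-2)·-1.4286) / (12) = -0.6214
  x_4 = (-10 - (1)·1.0000 - (2)·-0.4000 - (3)·-0.4167) / (7) = -1.2786
Residual b − A·x = (2.9808, -2.7600, 1.3390, 0.0947)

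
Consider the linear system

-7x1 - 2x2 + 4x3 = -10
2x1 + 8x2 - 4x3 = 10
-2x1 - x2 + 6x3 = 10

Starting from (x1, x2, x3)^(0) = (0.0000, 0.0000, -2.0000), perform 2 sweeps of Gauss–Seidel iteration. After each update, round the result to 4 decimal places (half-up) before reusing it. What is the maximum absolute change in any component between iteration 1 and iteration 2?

2.1157

Iteration 1:
  x1 = (-10 - (-2)·0.0000 - (4)·-2.0000) / (-7) = 0.2857
  x2 = (10 - (2)·0.2857 - (-4)·-2.0000) / (8) = 0.1786
  x3 = (10 - (-2)·0.2857 - (-1)·0.1786) / (6) = 1.7917
Iteration 2:
  x1 = (-10 - (-2)·0.1786 - (4)·1.7917) / (-7) = 2.4014
  x2 = (10 - (2)·2.4014 - (-4)·1.7917) / (8) = 1.5455
  x3 = (10 - (-2)·2.4014 - (-1)·1.5455) / (6) = 2.7247
Change: (2.1157, 1.3669, 0.9330) → max |·| = 2.1157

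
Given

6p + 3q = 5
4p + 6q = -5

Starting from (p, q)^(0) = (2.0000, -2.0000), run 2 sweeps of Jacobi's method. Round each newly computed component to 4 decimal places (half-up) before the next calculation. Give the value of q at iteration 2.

-2.0555

Iteration 1:
  p = (5 - (3)·-2.0000) / (6) = 1.8333
  q = (-5 - (4)·2.0000) / (6) = -2.1667
Iteration 2:
  p = (5 - (3)·-2.1667) / (6) = 1.9167
  q = (-5 - (4)·1.8333) / (6) = -2.0555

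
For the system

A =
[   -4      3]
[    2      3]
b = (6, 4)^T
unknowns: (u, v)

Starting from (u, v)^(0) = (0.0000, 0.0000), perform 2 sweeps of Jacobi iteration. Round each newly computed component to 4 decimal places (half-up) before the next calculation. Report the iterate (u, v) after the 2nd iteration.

Iteration 1:
  u = (6 - (3)·0.0000) / (-4) = -1.5000
  v = (4 - (2)·0.0000) / (3) = 1.3333
Iteration 2:
  u = (6 - (3)·1.3333) / (-4) = -0.5000
  v = (4 - (2)·-1.5000) / (3) = 2.3333

(-0.5000, 2.3333)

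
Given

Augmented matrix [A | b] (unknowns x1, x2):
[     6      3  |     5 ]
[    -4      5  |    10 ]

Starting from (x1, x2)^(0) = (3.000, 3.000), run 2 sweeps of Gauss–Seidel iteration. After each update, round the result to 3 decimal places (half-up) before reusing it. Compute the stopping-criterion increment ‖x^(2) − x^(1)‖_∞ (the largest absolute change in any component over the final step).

0.767

Iteration 1:
  x1 = (5 - (3)·3.000) / (6) = -0.667
  x2 = (10 - (-4)·-0.667) / (5) = 1.466
Iteration 2:
  x1 = (5 - (3)·1.466) / (6) = 0.100
  x2 = (10 - (-4)·0.100) / (5) = 2.080
Change: (0.767, 0.614) → max |·| = 0.767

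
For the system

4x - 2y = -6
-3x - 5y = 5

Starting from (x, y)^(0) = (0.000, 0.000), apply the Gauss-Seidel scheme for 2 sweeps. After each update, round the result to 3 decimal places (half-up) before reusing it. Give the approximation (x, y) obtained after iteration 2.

Iteration 1:
  x = (-6 - (-2)·0.000) / (4) = -1.500
  y = (5 - (-3)·-1.500) / (-5) = -0.100
Iteration 2:
  x = (-6 - (-2)·-0.100) / (4) = -1.550
  y = (5 - (-3)·-1.550) / (-5) = -0.070

(-1.550, -0.070)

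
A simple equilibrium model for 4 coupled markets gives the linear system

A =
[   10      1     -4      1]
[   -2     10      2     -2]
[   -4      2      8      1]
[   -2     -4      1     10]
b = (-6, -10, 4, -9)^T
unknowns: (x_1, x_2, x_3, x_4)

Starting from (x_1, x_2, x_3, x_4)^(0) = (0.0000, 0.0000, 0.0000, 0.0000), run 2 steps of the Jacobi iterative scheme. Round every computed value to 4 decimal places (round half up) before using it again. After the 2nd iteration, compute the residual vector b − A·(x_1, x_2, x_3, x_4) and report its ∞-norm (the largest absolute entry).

Iteration 1:
  x_1 = (-6 - (1)·0.0000 - (-4)·0.0000 - (1)·0.0000) / (10) = -0.6000
  x_2 = (-10 - (-2)·0.0000 - (2)·0.0000 - (-2)·0.0000) / (10) = -1.0000
  x_3 = (4 - (-4)·0.0000 - (2)·0.0000 - (1)·0.0000) / (8) = 0.5000
  x_4 = (-9 - (-2)·0.0000 - (-4)·0.0000 - (1)·0.0000) / (10) = -0.9000
Iteration 2:
  x_1 = (-6 - (1)·-1.0000 - (-4)·0.5000 - (1)·-0.9000) / (10) = -0.2100
  x_2 = (-10 - (-2)·-0.6000 - (2)·0.5000 - (-2)·-0.9000) / (10) = -1.4000
  x_3 = (4 - (-4)·-0.6000 - (2)·-1.0000 - (1)·-0.9000) / (8) = 0.5625
  x_4 = (-9 - (-2)·-0.6000 - (-4)·-1.0000 - (1)·0.5000) / (10) = -1.4700
Residual b − A·x = (1.2200, -0.4850, 2.9300, -0.8825); ∞-norm = 2.9300

2.9300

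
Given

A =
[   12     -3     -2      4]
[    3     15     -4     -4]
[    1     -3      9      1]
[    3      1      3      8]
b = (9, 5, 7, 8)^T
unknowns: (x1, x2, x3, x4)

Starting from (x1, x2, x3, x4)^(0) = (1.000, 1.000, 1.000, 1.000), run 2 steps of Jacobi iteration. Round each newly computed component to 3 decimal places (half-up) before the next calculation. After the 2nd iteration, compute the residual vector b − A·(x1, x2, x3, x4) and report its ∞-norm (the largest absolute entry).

Iteration 1:
  x1 = (9 - (-3)·1.000 - (-2)·1.000 - (4)·1.000) / (12) = 0.833
  x2 = (5 - (3)·1.000 - (-4)·1.000 - (-4)·1.000) / (15) = 0.667
  x3 = (7 - (1)·1.000 - (-3)·1.000 - (1)·1.000) / (9) = 0.889
  x4 = (8 - (3)·1.000 - (1)·1.000 - (3)·1.000) / (8) = 0.125
Iteration 2:
  x1 = (9 - (-3)·0.667 - (-2)·0.889 - (4)·0.125) / (12) = 1.023
  x2 = (5 - (3)·0.833 - (-4)·0.889 - (-4)·0.125) / (15) = 0.437
  x3 = (7 - (1)·0.833 - (-3)·0.667 - (1)·0.125) / (9) = 0.894
  x4 = (8 - (3)·0.833 - (1)·0.667 - (3)·0.889) / (8) = 0.271
Residual b − A·x = (-1.261, 0.036, -1.029, -0.356); ∞-norm = 1.261

1.261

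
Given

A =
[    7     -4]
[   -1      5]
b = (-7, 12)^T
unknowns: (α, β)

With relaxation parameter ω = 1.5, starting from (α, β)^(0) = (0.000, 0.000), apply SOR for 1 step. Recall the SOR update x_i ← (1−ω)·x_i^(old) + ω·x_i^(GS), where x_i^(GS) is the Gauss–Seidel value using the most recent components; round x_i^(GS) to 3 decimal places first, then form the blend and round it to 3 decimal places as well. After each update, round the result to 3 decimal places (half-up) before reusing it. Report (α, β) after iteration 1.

(-1.500, 3.150)

Iteration 1:
  α: GS value = (-7 - (-4)·0.000) / (7) = -1.000;  α ← (1−ω)·0.000 + ω·-1.000 = -1.500
  β: GS value = (12 - (-1)·-1.500) / (5) = 2.100;  β ← (1−ω)·0.000 + ω·2.100 = 3.150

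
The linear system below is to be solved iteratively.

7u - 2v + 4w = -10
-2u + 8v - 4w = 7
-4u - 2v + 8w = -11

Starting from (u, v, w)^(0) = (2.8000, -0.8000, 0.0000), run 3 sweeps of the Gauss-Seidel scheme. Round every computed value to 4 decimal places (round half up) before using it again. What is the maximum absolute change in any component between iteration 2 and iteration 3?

Iteration 1:
  u = (-10 - (-2)·-0.8000 - (4)·0.0000) / (7) = -1.6571
  v = (7 - (-2)·-1.6571 - (-4)·0.0000) / (8) = 0.4607
  w = (-11 - (-4)·-1.6571 - (-2)·0.4607) / (8) = -2.0884
Iteration 2:
  u = (-10 - (-2)·0.4607 - (4)·-2.0884) / (7) = -0.1036
  v = (7 - (-2)·-0.1036 - (-4)·-2.0884) / (8) = -0.1951
  w = (-11 - (-4)·-0.1036 - (-2)·-0.1951) / (8) = -1.4756
Iteration 3:
  u = (-10 - (-2)·-0.1951 - (4)·-1.4756) / (7) = -0.6411
  v = (7 - (-2)·-0.6411 - (-4)·-1.4756) / (8) = -0.0231
  w = (-11 - (-4)·-0.6411 - (-2)·-0.0231) / (8) = -1.7013
Change: (-0.5375, 0.1720, -0.2257) → max |·| = 0.5375

0.5375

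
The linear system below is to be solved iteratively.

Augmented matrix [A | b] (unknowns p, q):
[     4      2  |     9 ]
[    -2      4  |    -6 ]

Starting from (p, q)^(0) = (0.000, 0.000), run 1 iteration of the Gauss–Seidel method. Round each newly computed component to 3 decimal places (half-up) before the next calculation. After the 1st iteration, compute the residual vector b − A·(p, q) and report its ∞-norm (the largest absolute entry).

Iteration 1:
  p = (9 - (2)·0.000) / (4) = 2.250
  q = (-6 - (-2)·2.250) / (4) = -0.375
Residual b − A·x = (0.750, 0.000); ∞-norm = 0.750

0.750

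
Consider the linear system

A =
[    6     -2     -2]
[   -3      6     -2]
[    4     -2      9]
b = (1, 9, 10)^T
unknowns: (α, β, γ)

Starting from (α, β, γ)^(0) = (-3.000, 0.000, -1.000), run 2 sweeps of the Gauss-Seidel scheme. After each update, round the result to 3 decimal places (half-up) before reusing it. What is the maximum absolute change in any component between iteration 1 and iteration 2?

Iteration 1:
  α = (1 - (-2)·0.000 - (-2)·-1.000) / (6) = -0.167
  β = (9 - (-3)·-0.167 - (-2)·-1.000) / (6) = 1.083
  γ = (10 - (4)·-0.167 - (-2)·1.083) / (9) = 1.426
Iteration 2:
  α = (1 - (-2)·1.083 - (-2)·1.426) / (6) = 1.003
  β = (9 - (-3)·1.003 - (-2)·1.426) / (6) = 2.477
  γ = (10 - (4)·1.003 - (-2)·2.477) / (9) = 1.216
Change: (1.170, 1.394, -0.210) → max |·| = 1.394

1.394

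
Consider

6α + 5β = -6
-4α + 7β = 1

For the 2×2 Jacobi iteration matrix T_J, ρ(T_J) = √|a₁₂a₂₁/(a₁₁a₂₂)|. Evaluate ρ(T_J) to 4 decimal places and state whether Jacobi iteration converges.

0.6901

a₁₂a₂₁/(a₁₁a₂₂) = (5)·(-4) / ((6)·(7)) = -0.476190
ρ = √|-0.476190| = √0.476190 = 0.6901
ρ < 1, so Jacobi converges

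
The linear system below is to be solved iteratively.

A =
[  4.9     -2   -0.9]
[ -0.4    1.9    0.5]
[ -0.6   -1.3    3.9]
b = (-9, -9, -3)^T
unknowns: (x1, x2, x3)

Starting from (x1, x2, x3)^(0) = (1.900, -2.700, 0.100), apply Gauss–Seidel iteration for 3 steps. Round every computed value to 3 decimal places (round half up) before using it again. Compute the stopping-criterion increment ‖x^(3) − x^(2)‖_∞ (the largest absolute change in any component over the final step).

0.173

Iteration 1:
  x1 = (-9 - (-2)·-2.700 - (-0.9)·0.100) / (4.9) = -2.920
  x2 = (-9 - (-0.4)·-2.920 - (0.5)·0.100) / (1.9) = -5.378
  x3 = (-3 - (-0.6)·-2.920 - (-1.3)·-5.378) / (3.9) = -3.011
Iteration 2:
  x1 = (-9 - (-2)·-5.378 - (-0.9)·-3.011) / (4.9) = -4.585
  x2 = (-9 - (-0.4)·-4.585 - (0.5)·-3.011) / (1.9) = -4.910
  x3 = (-3 - (-0.6)·-4.585 - (-1.3)·-4.910) / (3.9) = -3.111
Iteration 3:
  x1 = (-9 - (-2)·-4.910 - (-0.9)·-3.111) / (4.9) = -4.412
  x2 = (-9 - (-0.4)·-4.412 - (0.5)·-3.111) / (1.9) = -4.847
  x3 = (-3 - (-0.6)·-4.412 - (-1.3)·-4.847) / (3.9) = -3.064
Change: (0.173, 0.063, 0.047) → max |·| = 0.173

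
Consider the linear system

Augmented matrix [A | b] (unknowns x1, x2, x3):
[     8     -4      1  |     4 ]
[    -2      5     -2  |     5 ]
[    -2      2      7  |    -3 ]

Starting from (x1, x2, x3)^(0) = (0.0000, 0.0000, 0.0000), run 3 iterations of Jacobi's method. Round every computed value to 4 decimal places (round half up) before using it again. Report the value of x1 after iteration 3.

Iteration 1:
  x1 = (4 - (-4)·0.0000 - (1)·0.0000) / (8) = 0.5000
  x2 = (5 - (-2)·0.0000 - (-2)·0.0000) / (5) = 1.0000
  x3 = (-3 - (-2)·0.0000 - (2)·0.0000) / (7) = -0.4286
Iteration 2:
  x1 = (4 - (-4)·1.0000 - (1)·-0.4286) / (8) = 1.0536
  x2 = (5 - (-2)·0.5000 - (-2)·-0.4286) / (5) = 1.0286
  x3 = (-3 - (-2)·0.5000 - (2)·1.0000) / (7) = -0.5714
Iteration 3:
  x1 = (4 - (-4)·1.0286 - (1)·-0.5714) / (8) = 1.0857
  x2 = (5 - (-2)·1.0536 - (-2)·-0.5714) / (5) = 1.1929
  x3 = (-3 - (-2)·1.0536 - (2)·1.0286) / (7) = -0.4214

1.0857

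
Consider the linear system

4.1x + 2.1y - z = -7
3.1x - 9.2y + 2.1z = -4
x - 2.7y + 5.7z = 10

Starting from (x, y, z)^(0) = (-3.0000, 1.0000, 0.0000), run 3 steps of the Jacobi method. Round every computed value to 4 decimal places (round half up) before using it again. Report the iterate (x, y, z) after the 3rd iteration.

(-1.4126, 0.6124, 2.0338)

Iteration 1:
  x = (-7 - (2.1)·1.0000 - (-1)·0.0000) / (4.1) = -2.2195
  y = (-4 - (3.1)·-3.0000 - (2.1)·0.0000) / (-9.2) = -0.5761
  z = (10 - (1)·-3.0000 - (-2.7)·1.0000) / (5.7) = 2.7544
Iteration 2:
  x = (-7 - (2.1)·-0.5761 - (-1)·2.7544) / (4.1) = -0.7404
  y = (-4 - (3.1)·-2.2195 - (2.1)·2.7544) / (-9.2) = 0.3156
  z = (10 - (1)·-2.2195 - (-2.7)·-0.5761) / (5.7) = 1.8709
Iteration 3:
  x = (-7 - (2.1)·0.3156 - (-1)·1.8709) / (4.1) = -1.4126
  y = (-4 - (3.1)·-0.7404 - (2.1)·1.8709) / (-9.2) = 0.6124
  z = (10 - (1)·-0.7404 - (-2.7)·0.3156) / (5.7) = 2.0338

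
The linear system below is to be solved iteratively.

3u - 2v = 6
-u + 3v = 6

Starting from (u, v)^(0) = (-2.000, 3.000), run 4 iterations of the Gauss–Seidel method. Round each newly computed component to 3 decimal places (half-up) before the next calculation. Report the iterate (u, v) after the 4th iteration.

Iteration 1:
  u = (6 - (-2)·3.000) / (3) = 4.000
  v = (6 - (-1)·4.000) / (3) = 3.333
Iteration 2:
  u = (6 - (-2)·3.333) / (3) = 4.222
  v = (6 - (-1)·4.222) / (3) = 3.407
Iteration 3:
  u = (6 - (-2)·3.407) / (3) = 4.271
  v = (6 - (-1)·4.271) / (3) = 3.424
Iteration 4:
  u = (6 - (-2)·3.424) / (3) = 4.283
  v = (6 - (-1)·4.283) / (3) = 3.428

(4.283, 3.428)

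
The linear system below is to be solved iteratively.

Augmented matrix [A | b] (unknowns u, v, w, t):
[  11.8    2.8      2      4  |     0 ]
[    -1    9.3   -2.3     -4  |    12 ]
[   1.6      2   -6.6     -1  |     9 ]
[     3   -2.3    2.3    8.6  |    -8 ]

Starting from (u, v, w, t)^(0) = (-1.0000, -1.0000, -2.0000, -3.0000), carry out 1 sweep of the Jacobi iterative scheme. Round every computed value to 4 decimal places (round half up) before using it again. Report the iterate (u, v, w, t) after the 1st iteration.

(1.5932, -0.6022, -1.4545, -0.3140)

Iteration 1:
  u = (0 - (2.8)·-1.0000 - (2)·-2.0000 - (4)·-3.0000) / (11.8) = 1.5932
  v = (12 - (-1)·-1.0000 - (-2.3)·-2.0000 - (-4)·-3.0000) / (9.3) = -0.6022
  w = (9 - (1.6)·-1.0000 - (2)·-1.0000 - (-1)·-3.0000) / (-6.6) = -1.4545
  t = (-8 - (3)·-1.0000 - (-2.3)·-1.0000 - (2.3)·-2.0000) / (8.6) = -0.3140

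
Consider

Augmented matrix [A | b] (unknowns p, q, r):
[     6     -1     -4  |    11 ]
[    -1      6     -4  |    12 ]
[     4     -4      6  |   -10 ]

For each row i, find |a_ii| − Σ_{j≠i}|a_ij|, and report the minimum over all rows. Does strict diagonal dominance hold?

row 1: |6| − (1+4) = 1
row 2: |6| − (1+4) = 1
row 3: |6| − (4+4) = -2
minimum over rows = -2 → not strictly diagonally dominant

-2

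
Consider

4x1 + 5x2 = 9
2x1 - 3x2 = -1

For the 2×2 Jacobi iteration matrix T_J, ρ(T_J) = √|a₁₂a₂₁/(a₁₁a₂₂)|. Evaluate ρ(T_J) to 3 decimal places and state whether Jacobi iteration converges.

a₁₂a₂₁/(a₁₁a₂₂) = (5)·(2) / ((4)·(-3)) = -0.833333
ρ = √|-0.833333| = √0.833333 = 0.913
ρ < 1, so Jacobi converges

0.913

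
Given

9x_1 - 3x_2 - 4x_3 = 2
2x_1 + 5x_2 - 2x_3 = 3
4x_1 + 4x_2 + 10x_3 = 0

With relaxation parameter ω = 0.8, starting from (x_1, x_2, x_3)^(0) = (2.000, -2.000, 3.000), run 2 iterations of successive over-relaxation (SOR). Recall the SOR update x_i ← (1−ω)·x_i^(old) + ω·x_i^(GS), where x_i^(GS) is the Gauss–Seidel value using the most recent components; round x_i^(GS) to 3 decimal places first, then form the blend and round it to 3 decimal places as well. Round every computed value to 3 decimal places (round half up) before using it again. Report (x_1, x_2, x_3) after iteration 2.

(0.592, 0.436, -0.324)

Iteration 1:
  x_1: GS value = (2 - (-3)·-2.000 - (-4)·3.000) / (9) = 0.889;  x_1 ← (1−ω)·2.000 + ω·0.889 = 1.111
  x_2: GS value = (3 - (2)·1.111 - (-2)·3.000) / (5) = 1.356;  x_2 ← (1−ω)·-2.000 + ω·1.356 = 0.685
  x_3: GS value = (0 - (4)·1.111 - (4)·0.685) / (10) = -0.718;  x_3 ← (1−ω)·3.000 + ω·-0.718 = 0.026
Iteration 2:
  x_1: GS value = (2 - (-3)·0.685 - (-4)·0.026) / (9) = 0.462;  x_1 ← (1−ω)·1.111 + ω·0.462 = 0.592
  x_2: GS value = (3 - (2)·0.592 - (-2)·0.026) / (5) = 0.374;  x_2 ← (1−ω)·0.685 + ω·0.374 = 0.436
  x_3: GS value = (0 - (4)·0.592 - (4)·0.436) / (10) = -0.411;  x_3 ← (1−ω)·0.026 + ω·-0.411 = -0.324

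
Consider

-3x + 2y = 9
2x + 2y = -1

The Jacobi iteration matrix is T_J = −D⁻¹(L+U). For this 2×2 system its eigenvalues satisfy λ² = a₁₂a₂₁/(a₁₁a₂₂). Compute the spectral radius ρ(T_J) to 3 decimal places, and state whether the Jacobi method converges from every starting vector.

0.816

a₁₂a₂₁/(a₁₁a₂₂) = (2)·(2) / ((-3)·(2)) = -0.666667
ρ = √|-0.666667| = √0.666667 = 0.816
ρ < 1, so Jacobi converges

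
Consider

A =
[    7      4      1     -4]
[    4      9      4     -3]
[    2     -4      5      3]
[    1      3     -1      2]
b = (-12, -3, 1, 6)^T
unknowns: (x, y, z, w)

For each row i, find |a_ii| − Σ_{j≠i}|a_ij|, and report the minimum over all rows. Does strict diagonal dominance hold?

-4

row 1: |7| − (4+1+4) = -2
row 2: |9| − (4+4+3) = -2
row 3: |5| − (2+4+3) = -4
row 4: |2| − (1+3+1) = -3
minimum over rows = -4 → not strictly diagonally dominant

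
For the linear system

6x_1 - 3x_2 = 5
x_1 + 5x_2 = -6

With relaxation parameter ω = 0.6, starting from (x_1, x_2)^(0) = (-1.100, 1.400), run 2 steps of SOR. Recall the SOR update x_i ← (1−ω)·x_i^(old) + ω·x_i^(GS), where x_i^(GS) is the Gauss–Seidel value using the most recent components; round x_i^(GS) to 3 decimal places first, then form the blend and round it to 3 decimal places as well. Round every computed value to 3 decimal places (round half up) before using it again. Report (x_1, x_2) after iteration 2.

Iteration 1:
  x_1: GS value = (5 - (-3)·1.400) / (6) = 1.533;  x_1 ← (1−ω)·-1.100 + ω·1.533 = 0.480
  x_2: GS value = (-6 - (1)·0.480) / (5) = -1.296;  x_2 ← (1−ω)·1.400 + ω·-1.296 = -0.218
Iteration 2:
  x_1: GS value = (5 - (-3)·-0.218) / (6) = 0.724;  x_1 ← (1−ω)·0.480 + ω·0.724 = 0.626
  x_2: GS value = (-6 - (1)·0.626) / (5) = -1.325;  x_2 ← (1−ω)·-0.218 + ω·-1.325 = -0.882

(0.626, -0.882)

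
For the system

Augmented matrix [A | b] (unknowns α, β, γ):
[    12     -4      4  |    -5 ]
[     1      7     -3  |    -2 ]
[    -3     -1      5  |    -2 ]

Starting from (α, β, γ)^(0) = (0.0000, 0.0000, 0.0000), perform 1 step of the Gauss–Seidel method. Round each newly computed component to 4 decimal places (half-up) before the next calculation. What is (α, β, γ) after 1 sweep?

Iteration 1:
  α = (-5 - (-4)·0.0000 - (4)·0.0000) / (12) = -0.4167
  β = (-2 - (1)·-0.4167 - (-3)·0.0000) / (7) = -0.2262
  γ = (-2 - (-3)·-0.4167 - (-1)·-0.2262) / (5) = -0.6953

(-0.4167, -0.2262, -0.6953)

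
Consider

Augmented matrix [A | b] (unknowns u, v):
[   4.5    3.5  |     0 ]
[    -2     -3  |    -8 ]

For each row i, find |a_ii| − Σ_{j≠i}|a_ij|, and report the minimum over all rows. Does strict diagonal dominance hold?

row 1: |4.5| − (3.5) = 1
row 2: |-3| − (2) = 1
minimum over rows = 1 → strictly diagonally dominant (convergence guaranteed)

1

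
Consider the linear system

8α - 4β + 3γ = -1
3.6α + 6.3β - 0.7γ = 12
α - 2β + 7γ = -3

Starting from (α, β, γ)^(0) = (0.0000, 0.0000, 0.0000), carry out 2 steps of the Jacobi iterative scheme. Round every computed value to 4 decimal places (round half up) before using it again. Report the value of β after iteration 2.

1.9286

Iteration 1:
  α = (-1 - (-4)·0.0000 - (3)·0.0000) / (8) = -0.1250
  β = (12 - (3.6)·0.0000 - (-0.7)·0.0000) / (6.3) = 1.9048
  γ = (-3 - (1)·0.0000 - (-2)·0.0000) / (7) = -0.4286
Iteration 2:
  α = (-1 - (-4)·1.9048 - (3)·-0.4286) / (8) = 0.9881
  β = (12 - (3.6)·-0.1250 - (-0.7)·-0.4286) / (6.3) = 1.9286
  γ = (-3 - (1)·-0.1250 - (-2)·1.9048) / (7) = 0.1335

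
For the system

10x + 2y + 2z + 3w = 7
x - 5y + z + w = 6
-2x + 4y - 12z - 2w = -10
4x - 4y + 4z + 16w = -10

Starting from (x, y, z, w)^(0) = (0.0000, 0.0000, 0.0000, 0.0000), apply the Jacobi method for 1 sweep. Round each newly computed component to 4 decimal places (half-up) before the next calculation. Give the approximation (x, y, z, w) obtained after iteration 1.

(0.7000, -1.2000, 0.8333, -0.6250)

Iteration 1:
  x = (7 - (2)·0.0000 - (2)·0.0000 - (3)·0.0000) / (10) = 0.7000
  y = (6 - (1)·0.0000 - (1)·0.0000 - (1)·0.0000) / (-5) = -1.2000
  z = (-10 - (-2)·0.0000 - (4)·0.0000 - (-2)·0.0000) / (-12) = 0.8333
  w = (-10 - (4)·0.0000 - (-4)·0.0000 - (4)·0.0000) / (16) = -0.6250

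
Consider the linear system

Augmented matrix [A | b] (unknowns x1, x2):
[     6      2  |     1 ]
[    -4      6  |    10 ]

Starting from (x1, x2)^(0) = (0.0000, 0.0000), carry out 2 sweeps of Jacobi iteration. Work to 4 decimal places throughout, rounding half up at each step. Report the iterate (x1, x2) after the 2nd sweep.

Iteration 1:
  x1 = (1 - (2)·0.0000) / (6) = 0.1667
  x2 = (10 - (-4)·0.0000) / (6) = 1.6667
Iteration 2:
  x1 = (1 - (2)·1.6667) / (6) = -0.3889
  x2 = (10 - (-4)·0.1667) / (6) = 1.7778

(-0.3889, 1.7778)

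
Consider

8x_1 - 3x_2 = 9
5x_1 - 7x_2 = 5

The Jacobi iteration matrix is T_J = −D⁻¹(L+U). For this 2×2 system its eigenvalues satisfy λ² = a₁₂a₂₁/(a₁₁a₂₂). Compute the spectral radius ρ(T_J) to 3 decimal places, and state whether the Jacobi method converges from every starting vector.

a₁₂a₂₁/(a₁₁a₂₂) = (-3)·(5) / ((8)·(-7)) = 0.267857
ρ = √|0.267857| = √0.267857 = 0.518
ρ < 1, so Jacobi converges

0.518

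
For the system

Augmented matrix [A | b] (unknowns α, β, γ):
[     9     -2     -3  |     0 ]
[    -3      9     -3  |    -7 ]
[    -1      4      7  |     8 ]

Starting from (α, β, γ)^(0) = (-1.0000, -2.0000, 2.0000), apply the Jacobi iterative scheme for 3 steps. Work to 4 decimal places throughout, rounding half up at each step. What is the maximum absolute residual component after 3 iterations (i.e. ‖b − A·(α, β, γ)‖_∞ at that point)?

Iteration 1:
  α = (0 - (-2)·-2.0000 - (-3)·2.0000) / (9) = 0.2222
  β = (-7 - (-3)·-1.0000 - (-3)·2.0000) / (9) = -0.4444
  γ = (8 - (-1)·-1.0000 - (4)·-2.0000) / (7) = 2.1429
Iteration 2:
  α = (0 - (-2)·-0.4444 - (-3)·2.1429) / (9) = 0.6155
  β = (-7 - (-3)·0.2222 - (-3)·2.1429) / (9) = 0.0106
  γ = (8 - (-1)·0.2222 - (4)·-0.4444) / (7) = 1.4285
Iteration 3:
  α = (0 - (-2)·0.0106 - (-3)·1.4285) / (9) = 0.4785
  β = (-7 - (-3)·0.6155 - (-3)·1.4285) / (9) = -0.0964
  γ = (8 - (-1)·0.6155 - (4)·0.0106) / (7) = 1.2247
Residual b − A·x = (-0.8252, -1.0228, 0.2912); ∞-norm = 1.0228

1.0228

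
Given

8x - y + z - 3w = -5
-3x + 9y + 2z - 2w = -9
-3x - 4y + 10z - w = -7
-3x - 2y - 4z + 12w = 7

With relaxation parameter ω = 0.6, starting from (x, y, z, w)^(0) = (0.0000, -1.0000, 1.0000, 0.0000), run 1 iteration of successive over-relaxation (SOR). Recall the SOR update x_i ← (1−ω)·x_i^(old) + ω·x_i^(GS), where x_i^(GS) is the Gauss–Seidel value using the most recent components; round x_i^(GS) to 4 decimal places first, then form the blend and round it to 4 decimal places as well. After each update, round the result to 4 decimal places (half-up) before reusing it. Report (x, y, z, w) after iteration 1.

Iteration 1:
  x: GS value = (-5 - (-1)·-1.0000 - (1)·1.0000 - (-3)·0.0000) / (8) = -0.8750;  x ← (1−ω)·0.0000 + ω·-0.8750 = -0.5250
  y: GS value = (-9 - (-3)·-0.5250 - (2)·1.0000 - (-2)·0.0000) / (9) = -1.3972;  y ← (1−ω)·-1.0000 + ω·-1.3972 = -1.2383
  z: GS value = (-7 - (-3)·-0.5250 - (-4)·-1.2383 - (-1)·0.0000) / (10) = -1.3528;  z ← (1−ω)·1.0000 + ω·-1.3528 = -0.4117
  w: GS value = (7 - (-3)·-0.5250 - (-2)·-1.2383 - (-4)·-0.4117) / (12) = 0.1085;  w ← (1−ω)·0.0000 + ω·0.1085 = 0.0651

(-0.5250, -1.2383, -0.4117, 0.0651)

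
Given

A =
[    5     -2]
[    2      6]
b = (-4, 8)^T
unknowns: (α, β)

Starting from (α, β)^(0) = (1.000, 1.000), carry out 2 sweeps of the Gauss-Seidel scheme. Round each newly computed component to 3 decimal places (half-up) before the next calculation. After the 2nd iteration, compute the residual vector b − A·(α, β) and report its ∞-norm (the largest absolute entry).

0.127

Iteration 1:
  α = (-4 - (-2)·1.000) / (5) = -0.400
  β = (8 - (2)·-0.400) / (6) = 1.467
Iteration 2:
  α = (-4 - (-2)·1.467) / (5) = -0.213
  β = (8 - (2)·-0.213) / (6) = 1.404
Residual b − A·x = (-0.127, 0.002); ∞-norm = 0.127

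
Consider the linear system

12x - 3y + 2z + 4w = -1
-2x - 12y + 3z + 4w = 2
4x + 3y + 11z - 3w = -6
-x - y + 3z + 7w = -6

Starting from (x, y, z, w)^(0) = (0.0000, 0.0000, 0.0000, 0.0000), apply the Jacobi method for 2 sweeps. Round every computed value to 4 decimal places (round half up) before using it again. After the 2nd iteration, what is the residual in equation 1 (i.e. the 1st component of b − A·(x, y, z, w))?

Iteration 1:
  x = (-1 - (-3)·0.0000 - (2)·0.0000 - (4)·0.0000) / (12) = -0.0833
  y = (2 - (-2)·0.0000 - (3)·0.0000 - (4)·0.0000) / (-12) = -0.1667
  z = (-6 - (4)·0.0000 - (3)·0.0000 - (-3)·0.0000) / (11) = -0.5455
  w = (-6 - (-1)·0.0000 - (-1)·0.0000 - (3)·0.0000) / (7) = -0.8571
Iteration 2:
  x = (-1 - (-3)·-0.1667 - (2)·-0.5455 - (4)·-0.8571) / (12) = 0.2516
  y = (2 - (-2)·-0.0833 - (3)·-0.5455 - (4)·-0.8571) / (-12) = -0.5749
  z = (-6 - (4)·-0.0833 - (3)·-0.1667 - (-3)·-0.8571) / (11) = -0.7035
  w = (-6 - (-1)·-0.0833 - (-1)·-0.1667 - (3)·-0.5455) / (7) = -0.6591
Residual b − A·x = (-1.7005, 0.3513, 0.4795, 0.4009)

-1.7005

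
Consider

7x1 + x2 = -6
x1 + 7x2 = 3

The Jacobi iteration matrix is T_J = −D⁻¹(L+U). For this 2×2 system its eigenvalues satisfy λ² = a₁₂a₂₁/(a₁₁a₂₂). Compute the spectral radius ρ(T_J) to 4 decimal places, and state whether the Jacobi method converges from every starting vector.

0.1429

a₁₂a₂₁/(a₁₁a₂₂) = (1)·(1) / ((7)·(7)) = 0.020408
ρ = √|0.020408| = √0.020408 = 0.1429
ρ < 1, so Jacobi converges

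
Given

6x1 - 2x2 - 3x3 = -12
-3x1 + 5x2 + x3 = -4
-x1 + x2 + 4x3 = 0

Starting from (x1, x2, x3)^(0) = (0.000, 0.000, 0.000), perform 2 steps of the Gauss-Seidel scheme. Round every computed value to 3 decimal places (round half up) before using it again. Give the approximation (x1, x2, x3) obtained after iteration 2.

Iteration 1:
  x1 = (-12 - (-2)·0.000 - (-3)·0.000) / (6) = -2.000
  x2 = (-4 - (-3)·-2.000 - (1)·0.000) / (5) = -2.000
  x3 = (0 - (-1)·-2.000 - (1)·-2.000) / (4) = 0.000
Iteration 2:
  x1 = (-12 - (-2)·-2.000 - (-3)·0.000) / (6) = -2.667
  x2 = (-4 - (-3)·-2.667 - (1)·0.000) / (5) = -2.400
  x3 = (0 - (-1)·-2.667 - (1)·-2.400) / (4) = -0.067

(-2.667, -2.400, -0.067)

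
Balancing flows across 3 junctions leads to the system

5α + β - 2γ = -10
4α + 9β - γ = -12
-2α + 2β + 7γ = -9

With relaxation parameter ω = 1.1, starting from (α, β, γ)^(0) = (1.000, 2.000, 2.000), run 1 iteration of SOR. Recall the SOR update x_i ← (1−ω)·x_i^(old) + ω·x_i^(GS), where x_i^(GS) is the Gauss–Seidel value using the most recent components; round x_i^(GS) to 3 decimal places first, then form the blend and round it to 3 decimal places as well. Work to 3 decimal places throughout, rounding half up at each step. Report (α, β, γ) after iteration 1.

(-1.860, -0.512, -2.038)

Iteration 1:
  α: GS value = (-10 - (1)·2.000 - (-2)·2.000) / (5) = -1.600;  α ← (1−ω)·1.000 + ω·-1.600 = -1.860
  β: GS value = (-12 - (4)·-1.860 - (-1)·2.000) / (9) = -0.284;  β ← (1−ω)·2.000 + ω·-0.284 = -0.512
  γ: GS value = (-9 - (-2)·-1.860 - (2)·-0.512) / (7) = -1.671;  γ ← (1−ω)·2.000 + ω·-1.671 = -2.038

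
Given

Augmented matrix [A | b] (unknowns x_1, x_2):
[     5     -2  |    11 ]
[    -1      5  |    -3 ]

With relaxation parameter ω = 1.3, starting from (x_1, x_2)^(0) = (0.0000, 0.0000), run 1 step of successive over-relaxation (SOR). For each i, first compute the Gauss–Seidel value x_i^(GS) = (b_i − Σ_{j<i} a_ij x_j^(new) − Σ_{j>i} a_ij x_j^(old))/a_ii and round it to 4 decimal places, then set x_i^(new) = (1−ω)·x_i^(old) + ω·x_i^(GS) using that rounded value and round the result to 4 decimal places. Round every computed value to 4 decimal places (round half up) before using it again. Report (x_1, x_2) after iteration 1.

(2.8600, -0.0364)

Iteration 1:
  x_1: GS value = (11 - (-2)·0.0000) / (5) = 2.2000;  x_1 ← (1−ω)·0.0000 + ω·2.2000 = 2.8600
  x_2: GS value = (-3 - (-1)·2.8600) / (5) = -0.0280;  x_2 ← (1−ω)·0.0000 + ω·-0.0280 = -0.0364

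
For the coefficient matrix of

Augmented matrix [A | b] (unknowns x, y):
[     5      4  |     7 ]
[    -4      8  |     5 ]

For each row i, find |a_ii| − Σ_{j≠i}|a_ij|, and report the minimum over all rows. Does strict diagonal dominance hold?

row 1: |5| − (4) = 1
row 2: |8| − (4) = 4
minimum over rows = 1 → strictly diagonally dominant (convergence guaranteed)

1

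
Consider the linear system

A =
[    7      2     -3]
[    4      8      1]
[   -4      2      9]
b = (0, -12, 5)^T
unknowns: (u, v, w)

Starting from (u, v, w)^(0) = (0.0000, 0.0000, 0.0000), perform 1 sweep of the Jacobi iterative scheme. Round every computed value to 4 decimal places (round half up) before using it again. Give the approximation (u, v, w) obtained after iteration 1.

(0.0000, -1.5000, 0.5556)

Iteration 1:
  u = (0 - (2)·0.0000 - (-3)·0.0000) / (7) = 0.0000
  v = (-12 - (4)·0.0000 - (1)·0.0000) / (8) = -1.5000
  w = (5 - (-4)·0.0000 - (2)·0.0000) / (9) = 0.5556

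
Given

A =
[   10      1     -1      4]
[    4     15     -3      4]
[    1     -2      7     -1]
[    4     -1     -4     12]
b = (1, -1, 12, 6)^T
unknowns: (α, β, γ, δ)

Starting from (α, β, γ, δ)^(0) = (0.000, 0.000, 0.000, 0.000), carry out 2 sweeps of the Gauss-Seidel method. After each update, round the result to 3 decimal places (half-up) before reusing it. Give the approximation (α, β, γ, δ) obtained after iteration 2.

(-0.130, 0.031, 1.887, 1.175)

Iteration 1:
  α = (1 - (1)·0.000 - (-1)·0.000 - (4)·0.000) / (10) = 0.100
  β = (-1 - (4)·0.100 - (-3)·0.000 - (4)·0.000) / (15) = -0.093
  γ = (12 - (1)·0.100 - (-2)·-0.093 - (-1)·0.000) / (7) = 1.673
  δ = (6 - (4)·0.100 - (-1)·-0.093 - (-4)·1.673) / (12) = 1.017
Iteration 2:
  α = (1 - (1)·-0.093 - (-1)·1.673 - (4)·1.017) / (10) = -0.130
  β = (-1 - (4)·-0.130 - (-3)·1.673 - (4)·1.017) / (15) = 0.031
  γ = (12 - (1)·-0.130 - (-2)·0.031 - (-1)·1.017) / (7) = 1.887
  δ = (6 - (4)·-0.130 - (-1)·0.031 - (-4)·1.887) / (12) = 1.175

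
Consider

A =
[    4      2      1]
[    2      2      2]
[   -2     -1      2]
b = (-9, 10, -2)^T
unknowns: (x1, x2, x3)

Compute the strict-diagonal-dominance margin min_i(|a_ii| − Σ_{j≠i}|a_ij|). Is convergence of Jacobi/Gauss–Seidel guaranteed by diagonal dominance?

-2

row 1: |4| − (2+1) = 1
row 2: |2| − (2+2) = -2
row 3: |2| − (2+1) = -1
minimum over rows = -2 → not strictly diagonally dominant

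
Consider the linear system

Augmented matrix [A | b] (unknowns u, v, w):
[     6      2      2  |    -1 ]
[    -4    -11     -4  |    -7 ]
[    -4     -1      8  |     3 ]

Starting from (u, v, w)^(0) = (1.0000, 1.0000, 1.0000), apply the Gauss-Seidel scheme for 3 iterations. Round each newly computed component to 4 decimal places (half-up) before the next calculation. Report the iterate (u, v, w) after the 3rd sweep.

(-0.5150, 0.7198, 0.2075)

Iteration 1:
  u = (-1 - (2)·1.0000 - (2)·1.0000) / (6) = -0.8333
  v = (-7 - (-4)·-0.8333 - (-4)·1.0000) / (-11) = 0.5757
  w = (3 - (-4)·-0.8333 - (-1)·0.5757) / (8) = 0.0303
Iteration 2:
  u = (-1 - (2)·0.5757 - (2)·0.0303) / (6) = -0.3687
  v = (-7 - (-4)·-0.3687 - (-4)·0.0303) / (-11) = 0.7594
  w = (3 - (-4)·-0.3687 - (-1)·0.7594) / (8) = 0.2856
Iteration 3:
  u = (-1 - (2)·0.7594 - (2)·0.2856) / (6) = -0.5150
  v = (-7 - (-4)·-0.5150 - (-4)·0.2856) / (-11) = 0.7198
  w = (3 - (-4)·-0.5150 - (-1)·0.7198) / (8) = 0.2075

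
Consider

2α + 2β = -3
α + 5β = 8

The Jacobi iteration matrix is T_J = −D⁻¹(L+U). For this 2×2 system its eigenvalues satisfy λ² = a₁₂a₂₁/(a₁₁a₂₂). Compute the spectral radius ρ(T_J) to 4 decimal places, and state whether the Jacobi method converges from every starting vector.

0.4472

a₁₂a₂₁/(a₁₁a₂₂) = (2)·(1) / ((2)·(5)) = 0.200000
ρ = √|0.200000| = √0.200000 = 0.4472
ρ < 1, so Jacobi converges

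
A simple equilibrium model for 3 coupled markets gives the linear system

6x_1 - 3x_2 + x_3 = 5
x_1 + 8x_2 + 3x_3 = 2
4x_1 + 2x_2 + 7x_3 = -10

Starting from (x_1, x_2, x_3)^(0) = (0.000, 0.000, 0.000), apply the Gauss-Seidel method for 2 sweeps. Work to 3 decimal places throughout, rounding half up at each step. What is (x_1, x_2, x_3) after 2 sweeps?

(1.231, 0.826, -2.368)

Iteration 1:
  x_1 = (5 - (-3)·0.000 - (1)·0.000) / (6) = 0.833
  x_2 = (2 - (1)·0.833 - (3)·0.000) / (8) = 0.146
  x_3 = (-10 - (4)·0.833 - (2)·0.146) / (7) = -1.946
Iteration 2:
  x_1 = (5 - (-3)·0.146 - (1)·-1.946) / (6) = 1.231
  x_2 = (2 - (1)·1.231 - (3)·-1.946) / (8) = 0.826
  x_3 = (-10 - (4)·1.231 - (2)·0.826) / (7) = -2.368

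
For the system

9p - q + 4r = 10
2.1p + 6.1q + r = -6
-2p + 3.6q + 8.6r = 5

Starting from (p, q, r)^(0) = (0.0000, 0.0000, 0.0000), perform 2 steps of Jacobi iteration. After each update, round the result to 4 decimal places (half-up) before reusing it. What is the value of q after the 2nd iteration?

Iteration 1:
  p = (10 - (-1)·0.0000 - (4)·0.0000) / (9) = 1.1111
  q = (-6 - (2.1)·0.0000 - (1)·0.0000) / (6.1) = -0.9836
  r = (5 - (-2)·0.0000 - (3.6)·0.0000) / (8.6) = 0.5814
Iteration 2:
  p = (10 - (-1)·-0.9836 - (4)·0.5814) / (9) = 0.7434
  q = (-6 - (2.1)·1.1111 - (1)·0.5814) / (6.1) = -1.4614
  r = (5 - (-2)·1.1111 - (3.6)·-0.9836) / (8.6) = 1.2515

-1.4614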